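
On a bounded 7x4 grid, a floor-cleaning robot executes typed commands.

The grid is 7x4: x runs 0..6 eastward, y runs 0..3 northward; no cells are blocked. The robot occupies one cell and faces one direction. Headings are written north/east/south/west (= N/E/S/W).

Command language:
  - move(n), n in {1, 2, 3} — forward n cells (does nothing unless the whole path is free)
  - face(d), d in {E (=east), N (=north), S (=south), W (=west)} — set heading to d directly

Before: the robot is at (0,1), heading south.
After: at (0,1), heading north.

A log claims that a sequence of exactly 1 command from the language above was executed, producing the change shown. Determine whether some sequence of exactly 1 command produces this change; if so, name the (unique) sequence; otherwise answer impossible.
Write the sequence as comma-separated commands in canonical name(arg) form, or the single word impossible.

key: (0,1) unchanged — the single command moves nothing
from: at (0,1), heading south
[1] after face(N): at (0,1), heading north
no rival 1-sequence matches.

face(N)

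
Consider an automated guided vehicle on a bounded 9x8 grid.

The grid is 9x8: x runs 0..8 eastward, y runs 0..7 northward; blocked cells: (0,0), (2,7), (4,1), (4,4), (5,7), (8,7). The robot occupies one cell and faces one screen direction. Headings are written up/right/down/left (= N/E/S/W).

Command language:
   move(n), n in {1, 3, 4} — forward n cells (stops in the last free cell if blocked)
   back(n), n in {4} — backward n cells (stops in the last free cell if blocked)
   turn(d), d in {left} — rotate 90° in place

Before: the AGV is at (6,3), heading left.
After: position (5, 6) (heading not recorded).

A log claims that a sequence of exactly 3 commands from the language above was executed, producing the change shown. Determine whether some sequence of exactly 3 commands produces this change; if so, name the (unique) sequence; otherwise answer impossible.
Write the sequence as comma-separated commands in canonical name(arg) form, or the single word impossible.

move(1), turn(left), back(4)

key: back(4) is stopped early by the blocked cell at (5,7)
start: at (6,3), heading left
t=1 move(1) ⇒ at (5,3), heading left
t=2 turn(left) ⇒ at (5,3), heading down
t=3 back(4) ⇒ at (5,6), heading down
no rival 3-sequence matches.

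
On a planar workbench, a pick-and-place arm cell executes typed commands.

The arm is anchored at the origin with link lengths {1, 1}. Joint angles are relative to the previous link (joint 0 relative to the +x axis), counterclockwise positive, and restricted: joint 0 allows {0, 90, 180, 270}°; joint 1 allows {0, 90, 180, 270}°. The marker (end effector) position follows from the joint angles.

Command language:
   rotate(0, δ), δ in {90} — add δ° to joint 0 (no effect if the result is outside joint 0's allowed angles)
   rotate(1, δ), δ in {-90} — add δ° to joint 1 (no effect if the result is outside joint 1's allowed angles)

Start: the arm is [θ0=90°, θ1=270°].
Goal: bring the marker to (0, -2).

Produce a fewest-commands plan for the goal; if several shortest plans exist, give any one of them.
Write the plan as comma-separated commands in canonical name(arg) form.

t0: [θ0=90°, θ1=270°]
1. rotate(1, -90) → [θ0=90°, θ1=180°]
2. rotate(1, -90) → [θ0=90°, θ1=90°]
3. rotate(1, -90) → [θ0=90°, θ1=0°]
4. rotate(0, 90) → [θ0=180°, θ1=0°]
5. rotate(0, 90) → [θ0=270°, θ1=0°]
no 4-step plan works, so 5 is optimal.

rotate(1, -90), rotate(1, -90), rotate(1, -90), rotate(0, 90), rotate(0, 90)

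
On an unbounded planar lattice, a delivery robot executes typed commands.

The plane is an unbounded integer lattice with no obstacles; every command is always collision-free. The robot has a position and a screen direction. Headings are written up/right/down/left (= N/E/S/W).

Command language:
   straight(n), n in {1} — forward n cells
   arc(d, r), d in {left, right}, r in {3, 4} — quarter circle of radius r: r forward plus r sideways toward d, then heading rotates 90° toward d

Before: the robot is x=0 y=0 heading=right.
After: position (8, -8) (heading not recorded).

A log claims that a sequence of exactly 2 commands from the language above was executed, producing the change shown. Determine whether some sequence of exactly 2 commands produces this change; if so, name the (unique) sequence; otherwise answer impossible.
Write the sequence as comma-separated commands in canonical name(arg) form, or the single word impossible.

arc(right, 4), arc(left, 4)

key: order matters: swapping arc(right, 4) and arc(left, 4) lands elsewhere
begin: x=0 y=0 heading=right
t=1 arc(right, 4) ⇒ x=4 y=-4 heading=down
t=2 arc(left, 4) ⇒ x=8 y=-8 heading=right
all 25 alternatives checked — unique.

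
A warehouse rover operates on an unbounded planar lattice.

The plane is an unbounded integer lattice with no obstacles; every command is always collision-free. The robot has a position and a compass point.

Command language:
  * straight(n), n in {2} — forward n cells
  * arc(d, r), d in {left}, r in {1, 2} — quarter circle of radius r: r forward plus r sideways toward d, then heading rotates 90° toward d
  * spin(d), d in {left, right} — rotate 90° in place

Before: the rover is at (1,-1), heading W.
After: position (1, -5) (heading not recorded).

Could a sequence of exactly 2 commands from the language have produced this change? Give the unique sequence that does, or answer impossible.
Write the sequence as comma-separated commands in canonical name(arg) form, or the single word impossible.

arc(left, 2), arc(left, 2)

t0: at (1,-1), heading W
step 1 (arc(left, 2)): at (-1,-3), heading S
step 2 (arc(left, 2)): at (1,-5), heading E
uniquely the one of 25 2-step routes that fits.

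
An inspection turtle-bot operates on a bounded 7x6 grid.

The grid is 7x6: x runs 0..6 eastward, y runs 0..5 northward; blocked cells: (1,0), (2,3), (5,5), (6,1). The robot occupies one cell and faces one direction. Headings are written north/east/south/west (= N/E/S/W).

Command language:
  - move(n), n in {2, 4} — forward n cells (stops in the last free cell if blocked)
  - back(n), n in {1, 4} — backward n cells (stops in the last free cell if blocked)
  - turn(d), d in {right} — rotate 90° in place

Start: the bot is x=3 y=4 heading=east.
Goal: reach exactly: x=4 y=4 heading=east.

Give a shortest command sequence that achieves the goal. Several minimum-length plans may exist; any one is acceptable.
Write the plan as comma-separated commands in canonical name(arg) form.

back(1), move(2)

t0: x=3 y=4 heading=east
[1] after back(1): x=2 y=4 heading=east
[2] after move(2): x=4 y=4 heading=east
minimal: 2 command(s), checked below 2.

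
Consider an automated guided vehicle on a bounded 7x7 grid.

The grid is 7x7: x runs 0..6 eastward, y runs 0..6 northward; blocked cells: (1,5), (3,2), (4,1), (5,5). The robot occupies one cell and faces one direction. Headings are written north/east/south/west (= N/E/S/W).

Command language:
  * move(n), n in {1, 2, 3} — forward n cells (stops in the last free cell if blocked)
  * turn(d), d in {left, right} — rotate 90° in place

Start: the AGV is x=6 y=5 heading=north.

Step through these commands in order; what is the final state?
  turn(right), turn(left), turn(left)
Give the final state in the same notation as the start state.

x=6 y=5 heading=west

t0: x=6 y=5 heading=north
t=1 turn(right) ⇒ x=6 y=5 heading=east
t=2 turn(left) ⇒ x=6 y=5 heading=north
t=3 turn(left) ⇒ x=6 y=5 heading=west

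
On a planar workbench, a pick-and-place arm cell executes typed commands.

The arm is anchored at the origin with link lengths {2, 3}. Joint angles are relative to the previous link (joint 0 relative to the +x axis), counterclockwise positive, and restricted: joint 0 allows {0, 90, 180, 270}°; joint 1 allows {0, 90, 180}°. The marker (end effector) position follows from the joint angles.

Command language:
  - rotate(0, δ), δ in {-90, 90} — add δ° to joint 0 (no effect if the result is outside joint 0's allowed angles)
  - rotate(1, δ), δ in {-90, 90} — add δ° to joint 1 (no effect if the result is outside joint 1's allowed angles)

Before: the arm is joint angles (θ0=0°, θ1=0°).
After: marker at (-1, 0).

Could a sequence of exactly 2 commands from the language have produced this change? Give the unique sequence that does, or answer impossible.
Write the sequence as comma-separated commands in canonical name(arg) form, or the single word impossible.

rotate(1, 90), rotate(1, 90)

begin: joint angles (θ0=0°, θ1=0°)
step 1 (rotate(1, 90)): joint angles (θ0=0°, θ1=90°)
step 2 (rotate(1, 90)): joint angles (θ0=0°, θ1=180°)
no other 2-command option fits: unique.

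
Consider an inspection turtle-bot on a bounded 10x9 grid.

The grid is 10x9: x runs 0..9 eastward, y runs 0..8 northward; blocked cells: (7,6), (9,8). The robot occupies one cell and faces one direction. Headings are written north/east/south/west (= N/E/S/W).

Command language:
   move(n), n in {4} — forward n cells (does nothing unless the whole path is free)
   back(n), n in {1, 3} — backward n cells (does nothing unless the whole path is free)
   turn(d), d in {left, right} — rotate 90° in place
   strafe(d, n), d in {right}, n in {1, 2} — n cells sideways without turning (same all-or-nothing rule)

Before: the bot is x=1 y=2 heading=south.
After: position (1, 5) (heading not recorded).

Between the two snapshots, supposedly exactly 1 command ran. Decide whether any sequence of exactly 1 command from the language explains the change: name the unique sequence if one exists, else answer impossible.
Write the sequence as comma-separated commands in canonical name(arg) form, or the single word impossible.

t0: x=1 y=2 heading=south
[1] after back(3): x=1 y=5 heading=south
no rival 1-sequence matches.

back(3)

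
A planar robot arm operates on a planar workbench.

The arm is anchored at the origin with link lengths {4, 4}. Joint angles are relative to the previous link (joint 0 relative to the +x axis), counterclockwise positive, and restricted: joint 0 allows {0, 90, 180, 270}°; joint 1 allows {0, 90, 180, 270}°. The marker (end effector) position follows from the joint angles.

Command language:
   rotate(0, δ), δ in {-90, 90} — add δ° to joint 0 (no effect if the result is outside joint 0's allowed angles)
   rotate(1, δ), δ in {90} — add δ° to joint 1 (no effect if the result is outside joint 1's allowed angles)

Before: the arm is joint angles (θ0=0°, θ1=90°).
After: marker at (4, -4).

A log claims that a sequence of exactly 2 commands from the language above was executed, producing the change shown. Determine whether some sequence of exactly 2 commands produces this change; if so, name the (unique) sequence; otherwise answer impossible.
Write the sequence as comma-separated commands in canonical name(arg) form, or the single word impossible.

rotate(1, 90), rotate(1, 90)

from: joint angles (θ0=0°, θ1=90°)
t=1 rotate(1, 90) ⇒ joint angles (θ0=0°, θ1=180°)
t=2 rotate(1, 90) ⇒ joint angles (θ0=0°, θ1=270°)
no rival 2-sequence matches.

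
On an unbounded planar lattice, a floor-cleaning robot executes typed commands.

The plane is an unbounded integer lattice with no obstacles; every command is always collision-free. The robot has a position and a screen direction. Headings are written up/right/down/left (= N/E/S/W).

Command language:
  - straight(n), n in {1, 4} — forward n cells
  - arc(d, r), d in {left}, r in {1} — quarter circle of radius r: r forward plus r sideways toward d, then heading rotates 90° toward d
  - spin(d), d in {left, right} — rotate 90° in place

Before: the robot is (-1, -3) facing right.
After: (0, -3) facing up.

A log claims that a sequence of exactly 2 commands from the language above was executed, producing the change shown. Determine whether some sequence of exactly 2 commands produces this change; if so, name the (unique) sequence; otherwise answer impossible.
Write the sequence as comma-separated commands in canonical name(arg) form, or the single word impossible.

straight(1), spin(left)

key: cell and facing (now N) both changed — the 2 commands mix motion and turning
start: (-1, -3) facing right
t=1 straight(1) ⇒ (0, -3) facing right
t=2 spin(left) ⇒ (0, -3) facing up
all 25 alternatives checked — unique.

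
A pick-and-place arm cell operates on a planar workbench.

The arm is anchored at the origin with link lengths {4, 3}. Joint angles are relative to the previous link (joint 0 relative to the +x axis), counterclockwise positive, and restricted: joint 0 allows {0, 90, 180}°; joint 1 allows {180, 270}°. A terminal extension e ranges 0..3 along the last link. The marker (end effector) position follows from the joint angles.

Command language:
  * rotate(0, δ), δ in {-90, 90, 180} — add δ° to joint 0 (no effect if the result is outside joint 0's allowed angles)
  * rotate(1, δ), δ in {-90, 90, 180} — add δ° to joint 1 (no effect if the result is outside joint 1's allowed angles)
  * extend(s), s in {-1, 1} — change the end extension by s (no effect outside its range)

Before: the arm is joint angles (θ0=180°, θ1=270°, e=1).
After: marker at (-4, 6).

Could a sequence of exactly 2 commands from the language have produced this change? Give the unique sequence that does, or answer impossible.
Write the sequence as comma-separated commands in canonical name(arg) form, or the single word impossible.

initial: joint angles (θ0=180°, θ1=270°, e=1)
t=1 extend(1) ⇒ joint angles (θ0=180°, θ1=270°, e=2)
t=2 extend(1) ⇒ joint angles (θ0=180°, θ1=270°, e=3)
all 64 alternatives checked — unique.

extend(1), extend(1)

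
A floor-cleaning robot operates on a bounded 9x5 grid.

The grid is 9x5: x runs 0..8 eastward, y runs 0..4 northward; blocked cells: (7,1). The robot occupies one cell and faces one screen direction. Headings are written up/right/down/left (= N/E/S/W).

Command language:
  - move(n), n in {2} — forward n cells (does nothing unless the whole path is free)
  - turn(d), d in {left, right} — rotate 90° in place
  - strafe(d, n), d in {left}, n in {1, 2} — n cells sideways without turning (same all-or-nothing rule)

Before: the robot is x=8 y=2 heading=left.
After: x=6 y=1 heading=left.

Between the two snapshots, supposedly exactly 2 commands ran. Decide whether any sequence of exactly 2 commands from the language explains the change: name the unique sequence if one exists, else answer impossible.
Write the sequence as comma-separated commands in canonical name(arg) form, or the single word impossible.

key: order matters: swapping move(2) and strafe(left, 1) lands elsewhere
t0: x=8 y=2 heading=left
[1] after move(2): x=6 y=2 heading=left
[2] after strafe(left, 1): x=6 y=1 heading=left
uniquely the one of 25 2-step routes that fits.

move(2), strafe(left, 1)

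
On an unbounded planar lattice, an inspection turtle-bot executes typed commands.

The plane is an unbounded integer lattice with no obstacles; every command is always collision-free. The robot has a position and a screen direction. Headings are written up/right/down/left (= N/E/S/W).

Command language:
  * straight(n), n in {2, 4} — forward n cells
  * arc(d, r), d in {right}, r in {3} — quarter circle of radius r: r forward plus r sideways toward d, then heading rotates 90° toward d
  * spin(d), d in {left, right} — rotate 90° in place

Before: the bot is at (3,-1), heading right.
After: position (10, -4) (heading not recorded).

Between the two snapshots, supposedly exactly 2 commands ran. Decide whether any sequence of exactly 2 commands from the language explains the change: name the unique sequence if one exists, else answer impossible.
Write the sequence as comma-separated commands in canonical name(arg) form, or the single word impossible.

key: order matters: swapping straight(4) and arc(right, 3) lands elsewhere
start: at (3,-1), heading right
1. straight(4) → at (7,-1), heading right
2. arc(right, 3) → at (10,-4), heading down
uniquely the one of 25 2-step routes that fits.

straight(4), arc(right, 3)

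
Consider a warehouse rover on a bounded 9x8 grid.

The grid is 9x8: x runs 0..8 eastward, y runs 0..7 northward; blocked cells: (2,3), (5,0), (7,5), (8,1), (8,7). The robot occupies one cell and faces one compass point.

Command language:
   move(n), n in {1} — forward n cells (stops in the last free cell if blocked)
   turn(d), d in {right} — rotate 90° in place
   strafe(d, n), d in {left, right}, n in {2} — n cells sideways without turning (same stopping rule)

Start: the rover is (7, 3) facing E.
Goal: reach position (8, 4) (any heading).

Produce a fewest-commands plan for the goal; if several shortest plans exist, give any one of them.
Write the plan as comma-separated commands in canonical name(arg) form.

strafe(left, 2), move(1)

t0: (7, 3) facing E
step 1 (strafe(left, 2)): (7, 4) facing E
step 2 (move(1)): (8, 4) facing E
shorter routes all fall short; 2 is best.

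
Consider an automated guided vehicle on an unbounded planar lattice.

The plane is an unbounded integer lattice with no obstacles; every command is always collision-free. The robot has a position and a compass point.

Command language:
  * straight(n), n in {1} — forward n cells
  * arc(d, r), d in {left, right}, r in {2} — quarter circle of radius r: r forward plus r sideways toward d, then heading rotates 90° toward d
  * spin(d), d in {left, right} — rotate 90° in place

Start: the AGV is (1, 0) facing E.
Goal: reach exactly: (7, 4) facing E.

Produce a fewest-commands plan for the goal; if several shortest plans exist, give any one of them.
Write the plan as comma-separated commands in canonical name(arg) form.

arc(left, 2), arc(right, 2), straight(1), straight(1)

from: (1, 0) facing E
step 1 (arc(left, 2)): (3, 2) facing N
step 2 (arc(right, 2)): (5, 4) facing E
step 3 (straight(1)): (6, 4) facing E
step 4 (straight(1)): (7, 4) facing E
shorter routes all fall short; 4 is best.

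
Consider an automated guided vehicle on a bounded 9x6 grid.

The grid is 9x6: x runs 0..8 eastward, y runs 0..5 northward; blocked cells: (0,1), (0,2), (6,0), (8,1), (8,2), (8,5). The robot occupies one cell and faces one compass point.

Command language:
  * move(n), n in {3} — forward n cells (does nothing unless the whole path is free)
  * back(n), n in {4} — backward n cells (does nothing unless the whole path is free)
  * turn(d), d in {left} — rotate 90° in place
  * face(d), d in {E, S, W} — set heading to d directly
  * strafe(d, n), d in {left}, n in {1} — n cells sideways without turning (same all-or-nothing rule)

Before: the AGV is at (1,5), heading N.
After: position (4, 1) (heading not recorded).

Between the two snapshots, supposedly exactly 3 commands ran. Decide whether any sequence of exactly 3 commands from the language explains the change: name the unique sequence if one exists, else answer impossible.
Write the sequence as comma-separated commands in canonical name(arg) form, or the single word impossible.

back(4), face(E), move(3)

key: order matters: swapping back(4) and move(3) lands elsewhere
from: at (1,5), heading N
[1] after back(4): at (1,1), heading N
[2] after face(E): at (1,1), heading E
[3] after move(3): at (4,1), heading E
no other 3-command option fits: unique.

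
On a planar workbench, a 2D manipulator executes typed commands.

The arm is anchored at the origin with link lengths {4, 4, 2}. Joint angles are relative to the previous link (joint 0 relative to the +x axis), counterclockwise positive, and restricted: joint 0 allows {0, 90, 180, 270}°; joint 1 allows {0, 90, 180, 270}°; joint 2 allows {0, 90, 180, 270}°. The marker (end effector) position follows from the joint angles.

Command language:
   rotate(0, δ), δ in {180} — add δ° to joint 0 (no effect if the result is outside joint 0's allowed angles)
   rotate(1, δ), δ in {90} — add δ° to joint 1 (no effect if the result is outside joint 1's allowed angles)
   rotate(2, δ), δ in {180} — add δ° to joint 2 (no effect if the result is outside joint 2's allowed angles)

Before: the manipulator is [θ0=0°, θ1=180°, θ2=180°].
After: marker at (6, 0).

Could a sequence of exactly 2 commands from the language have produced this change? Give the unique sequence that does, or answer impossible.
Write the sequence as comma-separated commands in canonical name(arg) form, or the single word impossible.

rotate(1, 90), rotate(1, 90)

from: [θ0=0°, θ1=180°, θ2=180°]
1. rotate(1, 90) → [θ0=0°, θ1=270°, θ2=180°]
2. rotate(1, 90) → [θ0=0°, θ1=0°, θ2=180°]
no rival 2-sequence matches.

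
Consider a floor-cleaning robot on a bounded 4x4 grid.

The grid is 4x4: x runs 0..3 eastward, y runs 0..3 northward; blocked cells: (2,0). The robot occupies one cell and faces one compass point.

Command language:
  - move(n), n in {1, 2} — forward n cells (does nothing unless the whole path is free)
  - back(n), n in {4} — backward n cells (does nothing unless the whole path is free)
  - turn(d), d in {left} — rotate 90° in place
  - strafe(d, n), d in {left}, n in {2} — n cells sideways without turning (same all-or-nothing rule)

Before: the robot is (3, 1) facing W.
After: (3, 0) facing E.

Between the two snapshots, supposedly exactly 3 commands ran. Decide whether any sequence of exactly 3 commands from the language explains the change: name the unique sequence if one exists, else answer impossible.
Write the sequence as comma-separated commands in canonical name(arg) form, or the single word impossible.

key: position moved to (3,0) AND the heading swung to E — translation plus rotation needed
from: (3, 1) facing W
t=1 turn(left) ⇒ (3, 1) facing S
t=2 move(1) ⇒ (3, 0) facing S
t=3 turn(left) ⇒ (3, 0) facing E
no rival 3-sequence matches.

turn(left), move(1), turn(left)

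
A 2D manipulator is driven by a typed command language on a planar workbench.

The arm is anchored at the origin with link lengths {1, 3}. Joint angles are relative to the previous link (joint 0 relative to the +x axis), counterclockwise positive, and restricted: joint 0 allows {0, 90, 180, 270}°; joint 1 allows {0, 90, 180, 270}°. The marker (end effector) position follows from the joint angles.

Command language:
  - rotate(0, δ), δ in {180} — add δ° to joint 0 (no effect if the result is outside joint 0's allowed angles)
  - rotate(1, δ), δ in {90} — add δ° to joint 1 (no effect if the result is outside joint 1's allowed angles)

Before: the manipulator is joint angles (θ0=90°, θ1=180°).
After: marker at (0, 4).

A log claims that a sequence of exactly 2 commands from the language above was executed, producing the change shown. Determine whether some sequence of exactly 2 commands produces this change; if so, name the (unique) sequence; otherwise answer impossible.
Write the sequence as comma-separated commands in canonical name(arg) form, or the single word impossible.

rotate(1, 90), rotate(1, 90)

from: joint angles (θ0=90°, θ1=180°)
[1] after rotate(1, 90): joint angles (θ0=90°, θ1=270°)
[2] after rotate(1, 90): joint angles (θ0=90°, θ1=0°)
uniquely the one of 4 2-step routes that fits.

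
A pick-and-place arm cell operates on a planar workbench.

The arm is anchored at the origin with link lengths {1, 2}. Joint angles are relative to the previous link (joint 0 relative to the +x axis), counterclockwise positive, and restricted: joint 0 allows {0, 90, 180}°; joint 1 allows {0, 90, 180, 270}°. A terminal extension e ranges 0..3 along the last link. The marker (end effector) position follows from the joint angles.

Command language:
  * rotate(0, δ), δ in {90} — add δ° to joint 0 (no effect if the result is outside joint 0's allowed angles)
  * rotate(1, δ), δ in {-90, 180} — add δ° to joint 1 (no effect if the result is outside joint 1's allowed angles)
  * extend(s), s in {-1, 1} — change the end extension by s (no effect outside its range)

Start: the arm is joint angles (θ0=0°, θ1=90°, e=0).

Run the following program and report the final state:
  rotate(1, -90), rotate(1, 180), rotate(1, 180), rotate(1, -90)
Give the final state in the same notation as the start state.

initial: joint angles (θ0=0°, θ1=90°, e=0)
t=1 rotate(1, -90) ⇒ joint angles (θ0=0°, θ1=0°, e=0)
t=2 rotate(1, 180) ⇒ joint angles (θ0=0°, θ1=180°, e=0)
t=3 rotate(1, 180) ⇒ joint angles (θ0=0°, θ1=0°, e=0)
t=4 rotate(1, -90) ⇒ joint angles (θ0=0°, θ1=270°, e=0)

joint angles (θ0=0°, θ1=270°, e=0)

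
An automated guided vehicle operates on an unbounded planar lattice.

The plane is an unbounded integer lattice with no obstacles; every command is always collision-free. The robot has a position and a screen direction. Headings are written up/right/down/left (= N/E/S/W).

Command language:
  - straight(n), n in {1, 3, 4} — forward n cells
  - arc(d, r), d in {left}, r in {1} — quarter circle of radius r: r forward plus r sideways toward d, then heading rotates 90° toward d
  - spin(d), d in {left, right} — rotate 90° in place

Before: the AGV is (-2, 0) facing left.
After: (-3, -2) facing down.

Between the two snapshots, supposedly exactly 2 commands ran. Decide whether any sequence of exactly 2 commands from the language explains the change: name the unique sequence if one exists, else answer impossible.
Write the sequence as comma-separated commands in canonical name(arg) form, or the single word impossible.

arc(left, 1), straight(1)

key: cell and facing (now S) both changed — the 2 commands mix motion and turning
begin: (-2, 0) facing left
step 1 (arc(left, 1)): (-3, -1) facing down
step 2 (straight(1)): (-3, -2) facing down
no rival 2-sequence matches.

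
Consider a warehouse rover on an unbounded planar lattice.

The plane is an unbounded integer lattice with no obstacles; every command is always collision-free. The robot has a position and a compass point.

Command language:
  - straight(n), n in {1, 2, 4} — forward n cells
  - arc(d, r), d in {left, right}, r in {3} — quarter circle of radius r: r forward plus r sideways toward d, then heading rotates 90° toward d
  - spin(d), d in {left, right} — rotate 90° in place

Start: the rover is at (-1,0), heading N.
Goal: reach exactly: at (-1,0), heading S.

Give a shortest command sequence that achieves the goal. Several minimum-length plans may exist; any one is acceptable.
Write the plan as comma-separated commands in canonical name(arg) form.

spin(right), spin(right)

t0: at (-1,0), heading N
1. spin(right) → at (-1,0), heading E
2. spin(right) → at (-1,0), heading S
shorter routes all fall short; 2 is best.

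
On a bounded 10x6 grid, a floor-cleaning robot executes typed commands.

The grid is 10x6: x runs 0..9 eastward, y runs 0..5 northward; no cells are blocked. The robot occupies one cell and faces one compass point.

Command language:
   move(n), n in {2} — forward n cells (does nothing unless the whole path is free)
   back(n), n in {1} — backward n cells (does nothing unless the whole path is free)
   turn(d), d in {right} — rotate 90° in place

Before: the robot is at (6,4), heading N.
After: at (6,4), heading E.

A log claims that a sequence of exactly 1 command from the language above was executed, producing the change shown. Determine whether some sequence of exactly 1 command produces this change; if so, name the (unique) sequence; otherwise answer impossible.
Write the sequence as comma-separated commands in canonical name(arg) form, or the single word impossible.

key: (6,4) unchanged — the single command moves nothing
begin: at (6,4), heading N
[1] after turn(right): at (6,4), heading E
no rival 1-sequence matches.

turn(right)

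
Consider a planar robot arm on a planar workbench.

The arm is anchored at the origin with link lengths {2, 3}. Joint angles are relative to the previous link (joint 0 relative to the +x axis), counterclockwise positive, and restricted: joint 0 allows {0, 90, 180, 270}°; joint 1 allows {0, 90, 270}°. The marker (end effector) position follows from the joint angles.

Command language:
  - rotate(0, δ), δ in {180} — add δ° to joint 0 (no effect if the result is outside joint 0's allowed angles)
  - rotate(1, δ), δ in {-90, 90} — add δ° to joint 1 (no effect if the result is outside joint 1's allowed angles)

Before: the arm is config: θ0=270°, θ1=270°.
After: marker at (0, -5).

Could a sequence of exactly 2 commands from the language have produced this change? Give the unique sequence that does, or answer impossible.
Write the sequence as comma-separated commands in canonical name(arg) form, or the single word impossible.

key: running rotate(1, 90) before rotate(1, -90) would end elsewhere — order is forced
start: config: θ0=270°, θ1=270°
1. rotate(1, -90) → config: θ0=270°, θ1=270°
2. rotate(1, 90) → config: θ0=270°, θ1=0°
all 9 alternatives checked — unique.

rotate(1, -90), rotate(1, 90)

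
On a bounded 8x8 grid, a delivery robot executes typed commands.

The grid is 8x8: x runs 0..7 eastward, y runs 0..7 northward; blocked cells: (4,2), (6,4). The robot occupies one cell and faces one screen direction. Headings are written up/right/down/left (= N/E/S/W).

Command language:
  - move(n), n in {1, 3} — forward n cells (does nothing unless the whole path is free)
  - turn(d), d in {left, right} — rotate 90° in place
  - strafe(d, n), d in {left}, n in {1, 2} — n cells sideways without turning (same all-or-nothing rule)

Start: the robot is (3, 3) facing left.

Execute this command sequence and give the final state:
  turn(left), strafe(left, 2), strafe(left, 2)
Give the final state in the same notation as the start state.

(7, 3) facing down

start: (3, 3) facing left
t=1 turn(left) ⇒ (3, 3) facing down
t=2 strafe(left, 2) ⇒ (5, 3) facing down
t=3 strafe(left, 2) ⇒ (7, 3) facing down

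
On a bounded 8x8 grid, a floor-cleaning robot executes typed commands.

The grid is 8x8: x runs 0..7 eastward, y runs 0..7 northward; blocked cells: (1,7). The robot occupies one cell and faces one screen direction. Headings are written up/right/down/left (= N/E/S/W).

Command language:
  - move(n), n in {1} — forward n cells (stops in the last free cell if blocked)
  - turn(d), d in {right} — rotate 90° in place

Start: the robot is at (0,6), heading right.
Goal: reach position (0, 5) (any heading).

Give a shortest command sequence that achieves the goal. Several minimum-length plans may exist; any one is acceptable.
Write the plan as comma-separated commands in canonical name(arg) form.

start: at (0,6), heading right
step 1 (turn(right)): at (0,6), heading down
step 2 (move(1)): at (0,5), heading down
shorter routes all fall short; 2 is best.

turn(right), move(1)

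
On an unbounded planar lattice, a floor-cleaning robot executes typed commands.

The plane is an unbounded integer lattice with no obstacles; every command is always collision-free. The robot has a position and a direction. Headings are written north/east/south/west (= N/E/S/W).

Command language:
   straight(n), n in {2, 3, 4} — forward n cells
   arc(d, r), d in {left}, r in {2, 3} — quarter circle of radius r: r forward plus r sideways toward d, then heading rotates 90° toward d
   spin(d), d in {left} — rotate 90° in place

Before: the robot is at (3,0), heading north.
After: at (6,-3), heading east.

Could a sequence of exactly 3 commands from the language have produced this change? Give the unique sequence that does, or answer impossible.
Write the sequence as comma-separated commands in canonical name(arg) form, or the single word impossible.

key: order matters: swapping spin(left) and arc(left, 3) lands elsewhere
t0: at (3,0), heading north
[1] after spin(left): at (3,0), heading west
[2] after spin(left): at (3,0), heading south
[3] after arc(left, 3): at (6,-3), heading east
uniquely the one of 216 3-step routes that fits.

spin(left), spin(left), arc(left, 3)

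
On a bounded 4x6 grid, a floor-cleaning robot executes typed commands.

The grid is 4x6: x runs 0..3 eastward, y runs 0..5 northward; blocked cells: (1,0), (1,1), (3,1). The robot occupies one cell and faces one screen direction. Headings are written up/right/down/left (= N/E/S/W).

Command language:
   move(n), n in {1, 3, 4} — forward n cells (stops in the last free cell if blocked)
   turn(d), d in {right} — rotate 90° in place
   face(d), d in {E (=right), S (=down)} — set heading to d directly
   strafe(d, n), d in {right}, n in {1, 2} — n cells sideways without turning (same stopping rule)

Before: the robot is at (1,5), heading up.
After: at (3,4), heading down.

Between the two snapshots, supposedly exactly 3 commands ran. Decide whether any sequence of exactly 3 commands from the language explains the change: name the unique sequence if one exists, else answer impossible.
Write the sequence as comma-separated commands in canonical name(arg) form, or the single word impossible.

strafe(right, 2), face(S), move(1)

key: running move(1) before strafe(right, 2) would end elsewhere — order is forced
initial: at (1,5), heading up
[1] after strafe(right, 2): at (3,5), heading up
[2] after face(S): at (3,5), heading down
[3] after move(1): at (3,4), heading down
all 512 alternatives checked — unique.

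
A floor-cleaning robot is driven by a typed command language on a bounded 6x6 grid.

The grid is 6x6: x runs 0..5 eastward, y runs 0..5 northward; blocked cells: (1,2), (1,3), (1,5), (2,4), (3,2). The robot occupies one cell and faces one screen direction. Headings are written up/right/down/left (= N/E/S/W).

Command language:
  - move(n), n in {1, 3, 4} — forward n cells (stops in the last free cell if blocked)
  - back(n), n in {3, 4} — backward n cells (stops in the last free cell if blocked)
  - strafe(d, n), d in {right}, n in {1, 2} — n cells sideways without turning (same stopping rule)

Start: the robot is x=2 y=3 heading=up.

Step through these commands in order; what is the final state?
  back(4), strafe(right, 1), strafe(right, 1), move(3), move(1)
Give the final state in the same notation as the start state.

begin: x=2 y=3 heading=up
t=1 back(4) ⇒ x=2 y=0 heading=up
t=2 strafe(right, 1) ⇒ x=3 y=0 heading=up
t=3 strafe(right, 1) ⇒ x=4 y=0 heading=up
t=4 move(3) ⇒ x=4 y=3 heading=up
t=5 move(1) ⇒ x=4 y=4 heading=up

x=4 y=4 heading=up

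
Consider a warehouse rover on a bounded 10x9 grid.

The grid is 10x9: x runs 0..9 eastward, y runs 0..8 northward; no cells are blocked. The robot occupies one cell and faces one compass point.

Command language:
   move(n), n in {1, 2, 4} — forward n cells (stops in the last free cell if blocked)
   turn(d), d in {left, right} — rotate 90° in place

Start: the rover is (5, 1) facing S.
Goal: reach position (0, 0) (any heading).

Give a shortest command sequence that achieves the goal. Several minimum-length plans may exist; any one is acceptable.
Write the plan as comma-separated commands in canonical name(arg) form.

move(1), turn(right), move(1), move(4)

begin: (5, 1) facing S
step 1 (move(1)): (5, 0) facing S
step 2 (turn(right)): (5, 0) facing W
step 3 (move(1)): (4, 0) facing W
step 4 (move(4)): (0, 0) facing W
minimal: 4 command(s), checked below 4.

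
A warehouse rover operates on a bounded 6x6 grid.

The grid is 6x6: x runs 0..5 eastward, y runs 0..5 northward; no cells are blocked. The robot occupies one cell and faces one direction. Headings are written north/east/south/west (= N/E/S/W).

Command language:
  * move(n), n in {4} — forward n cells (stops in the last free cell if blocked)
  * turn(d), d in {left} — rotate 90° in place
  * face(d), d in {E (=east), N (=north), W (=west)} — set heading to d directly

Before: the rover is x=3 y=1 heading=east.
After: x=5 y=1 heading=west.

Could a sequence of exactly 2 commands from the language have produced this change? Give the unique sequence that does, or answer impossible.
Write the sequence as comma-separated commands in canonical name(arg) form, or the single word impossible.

move(4), face(W)

key: move(4) runs into the grid edge before its full distance
initial: x=3 y=1 heading=east
step 1 (move(4)): x=5 y=1 heading=east
step 2 (face(W)): x=5 y=1 heading=west
uniquely the one of 25 2-step routes that fits.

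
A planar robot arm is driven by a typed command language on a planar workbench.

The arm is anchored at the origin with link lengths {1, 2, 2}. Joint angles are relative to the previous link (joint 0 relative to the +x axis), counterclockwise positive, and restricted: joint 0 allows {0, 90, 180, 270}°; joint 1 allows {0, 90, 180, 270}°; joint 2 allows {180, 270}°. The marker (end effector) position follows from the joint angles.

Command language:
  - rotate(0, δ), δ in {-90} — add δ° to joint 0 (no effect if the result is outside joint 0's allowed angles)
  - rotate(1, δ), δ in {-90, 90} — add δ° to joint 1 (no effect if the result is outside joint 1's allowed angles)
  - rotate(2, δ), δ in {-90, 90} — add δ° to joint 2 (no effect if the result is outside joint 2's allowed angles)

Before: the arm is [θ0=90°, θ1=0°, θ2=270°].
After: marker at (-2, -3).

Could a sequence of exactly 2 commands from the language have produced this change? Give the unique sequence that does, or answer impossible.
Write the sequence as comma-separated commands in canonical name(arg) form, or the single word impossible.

from: [θ0=90°, θ1=0°, θ2=270°]
step 1 (rotate(0, -90)): [θ0=0°, θ1=0°, θ2=270°]
step 2 (rotate(0, -90)): [θ0=270°, θ1=0°, θ2=270°]
uniquely the one of 25 2-step routes that fits.

rotate(0, -90), rotate(0, -90)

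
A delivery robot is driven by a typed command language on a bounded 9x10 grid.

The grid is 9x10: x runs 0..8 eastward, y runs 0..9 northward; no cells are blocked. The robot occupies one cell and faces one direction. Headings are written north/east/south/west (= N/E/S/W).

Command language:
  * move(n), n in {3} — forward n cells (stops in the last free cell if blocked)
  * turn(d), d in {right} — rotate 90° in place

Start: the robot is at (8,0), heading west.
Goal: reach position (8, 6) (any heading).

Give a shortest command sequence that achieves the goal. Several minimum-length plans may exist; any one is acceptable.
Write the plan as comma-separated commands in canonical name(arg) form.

turn(right), move(3), move(3)

start: at (8,0), heading west
[1] after turn(right): at (8,0), heading north
[2] after move(3): at (8,3), heading north
[3] after move(3): at (8,6), heading north
no 2-step plan works, so 3 is optimal.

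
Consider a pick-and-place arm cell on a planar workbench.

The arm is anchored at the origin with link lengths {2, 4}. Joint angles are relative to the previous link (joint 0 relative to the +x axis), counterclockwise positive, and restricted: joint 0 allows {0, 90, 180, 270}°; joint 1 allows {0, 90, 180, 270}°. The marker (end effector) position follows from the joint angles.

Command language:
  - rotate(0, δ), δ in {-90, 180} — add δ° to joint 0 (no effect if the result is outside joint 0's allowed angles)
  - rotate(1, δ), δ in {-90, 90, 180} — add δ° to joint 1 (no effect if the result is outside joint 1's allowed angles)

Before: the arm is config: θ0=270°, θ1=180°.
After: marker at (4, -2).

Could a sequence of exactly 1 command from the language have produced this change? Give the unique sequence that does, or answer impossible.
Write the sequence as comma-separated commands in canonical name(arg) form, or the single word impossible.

rotate(1, -90)

start: config: θ0=270°, θ1=180°
t=1 rotate(1, -90) ⇒ config: θ0=270°, θ1=90°
uniquely the one of 5 1-step routes that fits.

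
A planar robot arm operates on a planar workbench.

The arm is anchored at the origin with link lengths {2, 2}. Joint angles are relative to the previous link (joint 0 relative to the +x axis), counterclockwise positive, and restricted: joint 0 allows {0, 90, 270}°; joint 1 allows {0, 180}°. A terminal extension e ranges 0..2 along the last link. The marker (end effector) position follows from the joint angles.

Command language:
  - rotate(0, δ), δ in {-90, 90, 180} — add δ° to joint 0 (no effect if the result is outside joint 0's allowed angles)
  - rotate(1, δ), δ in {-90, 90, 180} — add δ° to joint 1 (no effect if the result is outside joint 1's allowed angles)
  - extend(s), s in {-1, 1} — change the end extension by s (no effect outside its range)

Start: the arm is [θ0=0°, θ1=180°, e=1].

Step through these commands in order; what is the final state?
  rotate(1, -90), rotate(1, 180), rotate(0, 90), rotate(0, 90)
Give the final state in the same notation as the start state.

[θ0=90°, θ1=0°, e=1]

initial: [θ0=0°, θ1=180°, e=1]
1. rotate(1, -90) → [θ0=0°, θ1=180°, e=1]
2. rotate(1, 180) → [θ0=0°, θ1=0°, e=1]
3. rotate(0, 90) → [θ0=90°, θ1=0°, e=1]
4. rotate(0, 90) → [θ0=90°, θ1=0°, e=1]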